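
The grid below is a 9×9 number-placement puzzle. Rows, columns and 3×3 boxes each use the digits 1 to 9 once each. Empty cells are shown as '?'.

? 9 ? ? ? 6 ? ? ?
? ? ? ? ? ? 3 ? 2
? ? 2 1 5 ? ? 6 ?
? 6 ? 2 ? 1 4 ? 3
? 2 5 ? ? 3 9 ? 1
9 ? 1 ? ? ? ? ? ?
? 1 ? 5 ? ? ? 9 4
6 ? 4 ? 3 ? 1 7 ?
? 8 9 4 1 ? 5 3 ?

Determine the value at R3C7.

8

R5C8 = 8 (sole candidate).
R8C2 = 5 (sole candidate).
R8C9 = 8 (sole candidate).
R9C9 = 6 (sole candidate).
R4C8 = 5 (sole candidate).
R6C8 = 2 (sole candidate).
R6C9 = 7 (sole candidate).
R7C7 = 2 (sole candidate).
R8C4 = 9 (sole candidate).
R8C6 = 2 (sole candidate).
R9C6 = 7 (sole candidate).
R1C9 = 5 (sole candidate).
R3C9 = 9 (sole candidate).
R6C7 = 6 (sole candidate).
R7C6 = 8 (sole candidate).
R9C1 = 2 (sole candidate).
R3C6 = 4 (sole candidate).
R6C4 = 8 (sole candidate).
R6C5 = 4 (sole candidate).
R6C6 = 5 (sole candidate).
R7C5 = 6 (sole candidate).
R2C4 = 7 (sole candidate).
R2C6 = 9 (sole candidate).
R5C4 = 6 (sole candidate).
R5C5 = 7 (sole candidate).
R6C2 = 3 (sole candidate).
R1C4 = 3 (sole candidate).
R2C2 = 4 (sole candidate).
R2C5 = 8 (sole candidate).
R2C8 = 1 (sole candidate).
R3C2 = 7 (sole candidate).
R3C7 = 8: row 3 has {1,2,4,5,6,7,9}; col 7 has {1,2,3,4,5,6,9}; box has {1,2,3,5,6,9} → only 8 remains.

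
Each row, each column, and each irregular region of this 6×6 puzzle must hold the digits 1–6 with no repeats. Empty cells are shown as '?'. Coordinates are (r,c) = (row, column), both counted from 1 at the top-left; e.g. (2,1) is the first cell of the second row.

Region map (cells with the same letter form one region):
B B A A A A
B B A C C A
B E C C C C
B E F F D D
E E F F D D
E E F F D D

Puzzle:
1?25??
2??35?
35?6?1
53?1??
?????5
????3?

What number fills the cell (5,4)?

4

(3,3) = 4: row 3 has {1,3,5,6}; col 3 has {2}; region has {1,3,5,6} → only 4 remains.
(3,5) = 2: row 3 has {1,3,4,5,6}; col 5 has {3,5}; region has {1,3,4,5,6} → only 2 remains.
(4,3) = 6: row 4 has {1,3,5}; col 3 has {2,4}; region has {1} → only 6 remains.
(4,5) = 4: row 4 has {1,3,5,6}; col 5 has {2,3,5}; region has {3,5} → only 4 remains.
(4,6) = 2: row 4 has {1,3,4,5,6}; col 6 has {1,5}; region has {3,4,5} → only 2 remains.
(5,3) = 3: row 5 has {5}; col 3 has {2,4,6}; region has {1,6} → only 3 remains.
(6,3) = 5: row 6 has {3}; col 3 has {2,3,4,6}; region has {1,3,6} → only 5 remains.
(6,6) = 6: row 6 has {3,5}; col 6 has {1,2,5}; region has {2,3,4,5} → only 6 remains.
(1,5) = 6: row 1 has {1,2,5}; col 5 has {2,3,4,5}; region has {2,5} → only 6 remains.
(2,3) = 1: row 2 has {2,3,5}; col 3 has {2,3,4,5,6}; region has {2,5,6} → only 1 remains.
(2,6) = 4: row 2 has {1,2,3,5}; col 6 has {1,2,5,6}; region has {1,2,5,6} → only 4 remains.
(5,5) = 1: row 5 has {3,5}; col 5 has {2,3,4,5,6}; region has {2,3,4,5,6} → only 1 remains.
(6,1) = 4: row 6 has {3,5,6}; col 1 has {1,2,3,5}; region has {3,5} → only 4 remains.
(6,4) = 2: row 6 has {3,4,5,6}; col 4 has {1,3,5,6}; region has {1,3,5,6} → only 2 remains.
(1,2) = 4: row 1 has {1,2,5,6}; col 2 has {3,5}; region has {1,2,3,5} → only 4 remains.
(1,6) = 3: row 1 has {1,2,4,5,6}; col 6 has {1,2,4,5,6}; region has {1,2,4,5,6} → only 3 remains.
(2,2) = 6: row 2 has {1,2,3,4,5}; col 2 has {3,4,5}; region has {1,2,3,4,5} → only 6 remains.
(5,1) = 6: row 5 has {1,3,5}; col 1 has {1,2,3,4,5}; region has {3,4,5} → only 6 remains.
(5,2) = 2: row 5 has {1,3,5,6}; col 2 has {3,4,5,6}; region has {3,4,5,6} → only 2 remains.
(5,4) = 4: row 5 has {1,2,3,5,6}; col 4 has {1,2,3,5,6}; region has {1,2,3,5,6} → only 4 remains.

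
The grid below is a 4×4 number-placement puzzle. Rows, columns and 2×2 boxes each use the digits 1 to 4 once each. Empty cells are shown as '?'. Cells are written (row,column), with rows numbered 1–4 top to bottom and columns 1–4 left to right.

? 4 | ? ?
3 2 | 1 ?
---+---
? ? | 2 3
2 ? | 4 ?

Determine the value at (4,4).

(1,1) = 1: row 1 has {4}; col 1 has {2,3}; box has {2,3,4} → only 1 remains.
(1,3) = 3: row 1 has {1,4}; col 3 has {1,2,4}; box has {1} → only 3 remains.
(1,4) = 2: row 1 has {1,3,4}; col 4 has {3}; box has {1,3} → only 2 remains.
(2,4) = 4: row 2 has {1,2,3}; col 4 has {2,3}; box has {1,2,3} → only 4 remains.
(3,1) = 4: row 3 has {2,3}; col 1 has {1,2,3}; box has {2} → only 4 remains.
(3,2) = 1: row 3 has {2,3,4}; col 2 has {2,4}; box has {2,4} → only 1 remains.
(4,2) = 3: row 4 has {2,4}; col 2 has {1,2,4}; box has {1,2,4} → only 3 remains.
(4,4) = 1: row 4 has {2,3,4}; col 4 has {2,3,4}; box has {2,3,4} → only 1 remains.

1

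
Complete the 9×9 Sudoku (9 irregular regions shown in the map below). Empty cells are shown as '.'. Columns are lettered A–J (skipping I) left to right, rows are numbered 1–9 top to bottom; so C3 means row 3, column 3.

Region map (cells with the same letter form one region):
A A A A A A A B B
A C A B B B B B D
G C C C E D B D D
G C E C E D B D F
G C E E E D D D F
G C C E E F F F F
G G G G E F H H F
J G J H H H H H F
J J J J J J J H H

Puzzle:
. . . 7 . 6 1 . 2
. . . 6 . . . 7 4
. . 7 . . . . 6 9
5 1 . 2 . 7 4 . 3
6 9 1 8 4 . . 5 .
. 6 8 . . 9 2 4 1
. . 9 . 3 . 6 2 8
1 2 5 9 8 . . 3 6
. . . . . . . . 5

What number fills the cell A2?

C4 = 6: row 4 has {1,2,3,4,5,7}; col 3 has {1,5,7,8,9}; region has {1,3,4,8} → only 6 remains.
E4 = 9: row 4 has {1,2,3,4,5,6,7}; col 5 has {3,4,8}; region has {1,3,4,6,8} → only 9 remains.
H4 = 8: row 4 has {1,2,3,4,5,6,7,9}; col 8 has {2,3,4,5,6,7}; region has {4,5,6,7,9} → only 8 remains.
G5 = 3: row 5 has {1,4,5,6,8,9}; col 7 has {1,2,4,6}; region has {4,5,6,7,8,9} → only 3 remains.
J5 = 7: row 5 has {1,3,4,5,6,8,9}; col 9 has {1,2,3,4,5,6,8,9}; region has {1,2,3,4,6,8,9} → only 7 remains.
D6 = 5: row 6 has {1,2,4,6,8,9}; col 4 has {2,6,7,8,9}; region has {1,3,4,6,8,9} → only 5 remains.
E6 = 7: row 6 has {1,2,4,5,6,8,9}; col 5 has {3,4,8,9}; region has {1,3,4,5,6,8,9} → only 7 remains.
F7 = 5: row 7 has {2,3,6,8,9}; col 6 has {6,7,9}; region has {1,2,3,4,6,7,8,9} → only 5 remains.
F8 = 4: row 8 has {1,2,3,5,6,8,9}; col 6 has {5,6,7,9}; region has {2,3,5,6,8,9} → only 4 remains.
G8 = 7: row 8 has {1,2,3,4,5,6,8,9}; col 7 has {1,2,3,4,6}; region has {2,3,4,5,6,8,9} → only 7 remains.
H9 = 1: row 9 has {5}; col 8 has {2,3,4,5,6,7,8}; region has {2,3,4,5,6,7,8,9} → only 1 remains.
E1 = 5: row 1 has {1,2,6,7}; col 5 has {3,4,7,8,9}; region has {1,6,7} → only 5 remains.
H1 = 9: row 1 has {1,2,5,6,7}; col 8 has {1,2,3,4,5,6,7,8}; region has {2,4,6,7} → only 9 remains.
E2 = 1: row 2 has {4,6,7}; col 5 has {3,4,5,7,8,9}; region has {2,4,6,7,9} → only 1 remains.
E3 = 2: row 3 has {6,7,9}; col 5 has {1,3,4,5,7,8,9}; region has {1,3,4,5,6,7,8,9} → only 2 remains.
F3 = 1: row 3 has {2,6,7,9}; col 6 has {4,5,6,7,9}; region has {3,4,5,6,7,8,9} → only 1 remains.
F5 = 2: row 5 has {1,3,4,5,6,7,8,9}; col 6 has {1,4,5,6,7,9}; region has {1,3,4,5,6,7,8,9} → only 2 remains.
A6 = 3: row 6 has {1,2,4,5,6,7,8,9}; col 1 has {1,5,6}; region has {2,5,6,9} → only 3 remains.
E9 = 6: row 9 has {1,5}; col 5 has {1,2,3,4,5,7,8,9}; region has {1,5} → only 6 remains.
A2 = 9: in row 2, 9 can only go here (every other open cell in that row sees a 9).

9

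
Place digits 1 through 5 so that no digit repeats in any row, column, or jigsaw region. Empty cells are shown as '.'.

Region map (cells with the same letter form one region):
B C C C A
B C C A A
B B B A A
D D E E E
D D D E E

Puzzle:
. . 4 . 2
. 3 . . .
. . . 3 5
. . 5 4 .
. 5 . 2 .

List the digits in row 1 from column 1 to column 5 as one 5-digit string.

31452

r1c2 = 1: row 1 has {2,4}; col 2 has {3,5}; region has {3,4} → only 1 remains.
r1c4 = 5: row 1 has {1,2,4}; col 4 has {2,3,4}; region has {1,3,4} → only 5 remains.
r2c3 = 2: row 2 has {3}; col 3 has {4,5}; region has {1,3,4,5} → only 2 remains.
r2c4 = 1: row 2 has {2,3}; col 4 has {2,3,4,5}; region has {2,3,5} → only 1 remains.
r2c5 = 4: row 2 has {1,2,3}; col 5 has {2,5}; region has {1,2,3,5} → only 4 remains.
r3c3 = 1: row 3 has {3,5}; col 3 has {2,4,5}; region has {} → only 1 remains.
r4c2 = 2: row 4 has {4,5}; col 2 has {1,3,5}; region has {5} → only 2 remains.
r5c3 = 3: row 5 has {2,5}; col 3 has {1,2,4,5}; region has {2,5} → only 3 remains.
r5c5 = 1: row 5 has {2,3,5}; col 5 has {2,4,5}; region has {2,4,5} → only 1 remains.
r1c1 = 3: row 1 has {1,2,4,5}; col 1 has {}; region has {1} → only 3 remains.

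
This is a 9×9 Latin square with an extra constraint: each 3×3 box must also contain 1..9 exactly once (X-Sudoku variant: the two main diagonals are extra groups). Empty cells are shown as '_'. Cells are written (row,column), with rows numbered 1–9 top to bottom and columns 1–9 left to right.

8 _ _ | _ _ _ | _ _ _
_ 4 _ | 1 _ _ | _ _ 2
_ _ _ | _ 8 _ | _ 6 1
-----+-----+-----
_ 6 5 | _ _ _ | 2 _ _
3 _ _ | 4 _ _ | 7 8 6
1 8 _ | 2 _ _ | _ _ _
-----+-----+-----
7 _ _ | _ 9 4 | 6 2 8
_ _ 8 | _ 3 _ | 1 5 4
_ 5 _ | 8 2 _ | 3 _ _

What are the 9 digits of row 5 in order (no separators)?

329415786

(5,5) = 1: row 5 has {3,4,6,7,8}; col 5 has {2,3,8,9}; box has {2,4}; main diagonal has {4,5,6,8}; anti-diagonal has {2} → only 1 remains.
(7,3) = 3: row 7 has {2,4,6,7,8,9}; col 3 has {5,8}; box has {5,7,8}; anti-diagonal has {1,2} → only 3 remains.
(7,4) = 5: row 7 has {2,3,4,6,7,8,9}; col 4 has {1,2,4,8}; box has {2,3,4,8,9} → only 5 remains.
(8,2) = 9: row 8 has {1,3,4,5,8}; col 2 has {4,5,6,8}; box has {3,5,7,8}; anti-diagonal has {1,2,3} → only 9 remains.
(2,8) = 7: row 2 has {1,2,4}; col 8 has {2,5,6,8}; box has {1,2,6}; anti-diagonal has {1,2,3,9} → only 7 remains.
(4,5) = 7: row 4 has {2,5,6}; col 5 has {1,2,3,8,9}; box has {1,2,4} → only 7 remains.
(4,6) = 8: row 4 has {2,5,6,7}; col 6 has {4}; box has {1,2,4,7}; anti-diagonal has {1,2,3,7,9} → only 8 remains.
(5,2) = 2: row 5 has {1,3,4,6,7,8}; col 2 has {4,5,6,8,9}; box has {1,3,5,6,8} → only 2 remains.
(5,3) = 9: row 5 has {1,2,3,4,6,7,8}; col 3 has {3,5,8}; box has {1,2,3,5,6,8} → only 9 remains.
(5,6) = 5: row 5 has {1,2,3,4,6,7,8,9}; col 6 has {4,8}; box has {1,2,4,7,8} → only 5 remains.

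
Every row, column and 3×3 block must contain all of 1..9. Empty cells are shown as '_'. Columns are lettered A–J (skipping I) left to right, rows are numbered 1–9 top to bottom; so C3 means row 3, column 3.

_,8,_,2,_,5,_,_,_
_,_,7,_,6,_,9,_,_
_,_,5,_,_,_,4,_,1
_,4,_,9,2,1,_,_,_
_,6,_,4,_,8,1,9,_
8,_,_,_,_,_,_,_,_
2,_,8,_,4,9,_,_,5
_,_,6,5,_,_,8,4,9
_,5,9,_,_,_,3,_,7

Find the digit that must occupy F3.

7

C4 = 3: row 4 has {1,2,4,9}; col 3 has {5,6,7,8,9}; box has {4,6,8} → only 3 remains.
C5 = 2: row 5 has {1,4,6,8,9}; col 3 has {3,5,6,7,8,9}; box has {3,4,6,8} → only 2 remains.
J5 = 3: row 5 has {1,2,4,6,8,9}; col 9 has {1,5,7,9}; box has {1,9} → only 3 remains.
C6 = 1: row 6 has {8}; col 3 has {2,3,5,6,7,8,9}; box has {2,3,4,6,8} → only 1 remains.
G7 = 6: row 7 has {2,4,5,8,9}; col 7 has {1,3,4,8,9}; box has {3,4,5,7,8,9} → only 6 remains.
H7 = 1: row 7 has {2,4,5,6,8,9}; col 8 has {4,9}; box has {3,4,5,6,7,8,9} → only 1 remains.
H9 = 2: row 9 has {3,5,7,9}; col 8 has {1,4,9}; box has {1,3,4,5,6,7,8,9} → only 2 remains.
C1 = 4: row 1 has {2,5,8}; col 3 has {1,2,3,5,6,7,8,9}; box has {5,7,8} → only 4 remains.
G1 = 7: row 1 has {2,4,5,8}; col 7 has {1,3,4,6,8,9}; box has {1,4,9} → only 7 remains.
J1 = 6: row 1 has {2,4,5,7,8}; col 9 has {1,3,5,7,9}; box has {1,4,7,9} → only 6 remains.
G4 = 5: row 4 has {1,2,3,4,9}; col 7 has {1,3,4,6,7,8,9}; box has {1,3,9} → only 5 remains.
J4 = 8: row 4 has {1,2,3,4,5,9}; col 9 has {1,3,5,6,7,9}; box has {1,3,5,9} → only 8 remains.
G6 = 2: row 6 has {1,8}; col 7 has {1,3,4,5,6,7,8,9}; box has {1,3,5,8,9} → only 2 remains.
J6 = 4: row 6 has {1,2,8}; col 9 has {1,3,5,6,7,8,9}; box has {1,2,3,5,8,9} → only 4 remains.
F9 = 6: row 9 has {2,3,5,7,9}; col 6 has {1,5,8,9}; box has {4,5,9} → only 6 remains.
H1 = 3: row 1 has {2,4,5,6,7,8}; col 8 has {1,2,4,9}; box has {1,4,6,7,9} → only 3 remains.
J2 = 2: row 2 has {6,7,9}; col 9 has {1,3,4,5,6,7,8,9}; box has {1,3,4,6,7,9} → only 2 remains.
H3 = 8: row 3 has {1,4,5}; col 8 has {1,2,3,4,9}; box has {1,2,3,4,6,7,9} → only 8 remains.
A4 = 7: row 4 has {1,2,3,4,5,8,9}; col 1 has {2,8}; box has {1,2,3,4,6,8} → only 7 remains.
H4 = 6: row 4 has {1,2,3,4,5,7,8,9}; col 8 has {1,2,3,4,8,9}; box has {1,2,3,4,5,8,9} → only 6 remains.
A5 = 5: row 5 has {1,2,3,4,6,8,9}; col 1 has {2,7,8}; box has {1,2,3,4,6,7,8} → only 5 remains.
E5 = 7: row 5 has {1,2,3,4,5,6,8,9}; col 5 has {2,4,6}; box has {1,2,4,8,9} → only 7 remains.
B6 = 9: row 6 has {1,2,4,8}; col 2 has {4,5,6,8}; box has {1,2,3,4,5,6,7,8} → only 9 remains.
F6 = 3: row 6 has {1,2,4,8,9}; col 6 has {1,5,6,8,9}; box has {1,2,4,7,8,9} → only 3 remains.
H6 = 7: row 6 has {1,2,3,4,8,9}; col 8 has {1,2,3,4,6,8,9}; box has {1,2,3,4,5,6,8,9} → only 7 remains.
F2 = 4: row 2 has {2,6,7,9}; col 6 has {1,3,5,6,8,9}; box has {2,5,6} → only 4 remains.
H2 = 5: row 2 has {2,4,6,7,9}; col 8 has {1,2,3,4,6,7,8,9}; box has {1,2,3,4,6,7,8,9} → only 5 remains.
F3 = 7: row 3 has {1,4,5,8}; col 6 has {1,3,4,5,6,8,9}; box has {2,4,5,6} → only 7 remains.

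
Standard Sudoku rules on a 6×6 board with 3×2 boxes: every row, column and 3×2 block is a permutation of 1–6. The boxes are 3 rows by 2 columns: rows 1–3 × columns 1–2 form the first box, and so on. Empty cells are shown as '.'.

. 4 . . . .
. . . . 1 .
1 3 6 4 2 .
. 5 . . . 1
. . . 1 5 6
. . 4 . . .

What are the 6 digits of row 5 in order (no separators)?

row 3, column 6 = 5: row 3 has {1,2,3,4,6}; col 6 has {1,6}; box has {1,2} → only 5 remains.
row 5, column 2 = 2: row 5 has {1,5,6}; col 2 has {3,4,5}; box has {5} → only 2 remains.
row 5, column 3 = 3: row 5 has {1,2,5,6}; col 3 has {4,6}; box has {1,4} → only 3 remains.
row 6, column 5 = 3: row 6 has {4}; col 5 has {1,2,5}; box has {1,5,6} → only 3 remains.
row 6, column 6 = 2: row 6 has {3,4}; col 6 has {1,5,6}; box has {1,3,5,6} → only 2 remains.
row 1, column 5 = 6: row 1 has {4}; col 5 has {1,2,3,5}; box has {1,2,5} → only 6 remains.
row 1, column 6 = 3: row 1 has {4,6}; col 6 has {1,2,5,6}; box has {1,2,5,6} → only 3 remains.
row 2, column 2 = 6: row 2 has {1}; col 2 has {2,3,4,5}; box has {1,3,4} → only 6 remains.
row 2, column 6 = 4: row 2 has {1,6}; col 6 has {1,2,3,5,6}; box has {1,2,3,5,6} → only 4 remains.
row 4, column 3 = 2: row 4 has {1,5}; col 3 has {3,4,6}; box has {1,3,4} → only 2 remains.
row 4, column 4 = 6: row 4 has {1,2,5}; col 4 has {1,4}; box has {1,2,3,4} → only 6 remains.
row 4, column 5 = 4: row 4 has {1,2,5,6}; col 5 has {1,2,3,5,6}; box has {1,2,3,5,6} → only 4 remains.
row 5, column 1 = 4: row 5 has {1,2,3,5,6}; col 1 has {1}; box has {2,5} → only 4 remains.

423156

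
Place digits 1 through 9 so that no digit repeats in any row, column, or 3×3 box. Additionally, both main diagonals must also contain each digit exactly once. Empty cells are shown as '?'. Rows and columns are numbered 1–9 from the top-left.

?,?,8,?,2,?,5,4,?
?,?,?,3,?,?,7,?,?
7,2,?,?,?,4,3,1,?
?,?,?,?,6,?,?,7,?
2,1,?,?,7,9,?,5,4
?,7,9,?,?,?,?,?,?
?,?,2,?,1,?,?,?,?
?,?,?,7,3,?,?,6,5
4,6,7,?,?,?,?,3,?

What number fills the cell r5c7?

6

r3c3 = 5: row 3 has {1,2,3,4,7}; col 3 has {2,7,8,9}; box has {2,7,8}; main diagonal has {6,7} → only 5 remains.
r5c4 = 8: row 5 has {1,2,4,5,7,9}; col 4 has {3,7}; box has {6,7,9} → only 8 remains.
r5c7 = 6: row 5 has {1,2,4,5,7,8,9}; col 7 has {3,5,7}; box has {4,5,7} → only 6 remains.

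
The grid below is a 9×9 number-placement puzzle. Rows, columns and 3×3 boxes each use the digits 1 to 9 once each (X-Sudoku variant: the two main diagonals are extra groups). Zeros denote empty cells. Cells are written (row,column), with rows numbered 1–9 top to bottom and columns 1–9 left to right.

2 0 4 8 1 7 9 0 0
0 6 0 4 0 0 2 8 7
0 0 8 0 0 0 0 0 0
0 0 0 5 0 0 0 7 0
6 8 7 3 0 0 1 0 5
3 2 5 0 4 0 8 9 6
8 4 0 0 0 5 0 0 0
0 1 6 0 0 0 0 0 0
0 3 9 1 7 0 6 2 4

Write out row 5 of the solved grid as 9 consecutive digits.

(1,2) = 5: row 1 has {1,2,4,7,8,9}; col 2 has {1,2,3,4,6,8}; box has {2,4,6,8} → only 5 remains.
(1,9) = 3: row 1 has {1,2,4,5,7,8,9}; col 9 has {4,5,6,7}; box has {2,7,8,9}; anti-diagonal has {1,8} → only 3 remains.
(3,9) = 1: row 3 has {8}; col 9 has {3,4,5,6,7}; box has {2,3,7,8,9} → only 1 remains.
(4,2) = 9: row 4 has {5,7}; col 2 has {1,2,3,4,5,6,8}; box has {2,3,5,6,7,8} → only 9 remains.
(4,3) = 1: row 4 has {5,7,9}; col 3 has {4,5,6,7,8,9}; box has {2,3,5,6,7,8,9} → only 1 remains.
(4,9) = 2: row 4 has {1,5,7,9}; col 9 has {1,3,4,5,6,7}; box has {1,5,6,7,8,9} → only 2 remains.
(5,5) = 9: row 5 has {1,3,5,6,7,8}; col 5 has {1,4,7}; box has {3,4,5}; main diagonal has {2,4,5,6,8}; anti-diagonal has {1,3,8} → only 9 remains.
(5,6) = 2: row 5 has {1,3,5,6,7,8,9}; col 6 has {5,7}; box has {3,4,5,9} → only 2 remains.
(5,8) = 4: row 5 has {1,2,3,5,6,7,8,9}; col 8 has {2,7,8,9}; box has {1,2,5,6,7,8,9} → only 4 remains.

687392145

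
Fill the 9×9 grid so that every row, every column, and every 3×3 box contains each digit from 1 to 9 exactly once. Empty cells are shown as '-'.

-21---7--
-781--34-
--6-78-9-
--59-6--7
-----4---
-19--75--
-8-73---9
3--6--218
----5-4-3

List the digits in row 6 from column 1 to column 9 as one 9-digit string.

r3c7 = 1: row 3 has {6,7,8,9}; col 7 has {2,3,4,5,7}; box has {3,4,7,9} → only 1 remains.
r4c7 = 8: row 4 has {5,6,7,9}; col 7 has {1,2,3,4,5,7}; box has {5,7} → only 8 remains.
r7c7 = 6: row 7 has {3,7,8,9}; col 7 has {1,2,3,4,5,7,8}; box has {1,2,3,4,8,9} → only 6 remains.
r7c8 = 5: row 7 has {3,6,7,8,9}; col 8 has {1,4,9}; box has {1,2,3,4,6,8,9} → only 5 remains.
r8c6 = 9: row 8 has {1,2,3,6,8}; col 6 has {4,6,7,8}; box has {3,5,6,7} → only 9 remains.
r9c8 = 7: row 9 has {3,4,5}; col 8 has {1,4,5,9}; box has {1,2,3,4,5,6,8,9} → only 7 remains.
r5c7 = 9: row 5 has {4}; col 7 has {1,2,3,4,5,6,7,8}; box has {5,7,8} → only 9 remains.
r8c5 = 4: row 8 has {1,2,3,6,8,9}; col 5 has {3,5,7}; box has {3,5,6,7,9} → only 4 remains.
r9c3 = 2: row 9 has {3,4,5,7}; col 3 has {1,5,6,8,9}; box has {3,8} → only 2 remains.
r9c4 = 8: row 9 has {2,3,4,5,7}; col 4 has {1,6,7,9}; box has {3,4,5,6,7,9} → only 8 remains.
r9c6 = 1: row 9 has {2,3,4,5,7,8}; col 6 has {4,6,7,8,9}; box has {3,4,5,6,7,8,9} → only 1 remains.
r7c3 = 4: row 7 has {3,5,6,7,8,9}; col 3 has {1,2,5,6,8,9}; box has {2,3,8} → only 4 remains.
r7c6 = 2: row 7 has {3,4,5,6,7,8,9}; col 6 has {1,4,6,7,8,9}; box has {1,3,4,5,6,7,8,9} → only 2 remains.
r8c2 = 5: row 8 has {1,2,3,4,6,8,9}; col 2 has {1,2,7,8}; box has {2,3,4,8} → only 5 remains.
r8c3 = 7: row 8 has {1,2,3,4,5,6,8,9}; col 3 has {1,2,4,5,6,8,9}; box has {2,3,4,5,8} → only 7 remains.
r2c6 = 5: row 2 has {1,3,4,7,8}; col 6 has {1,2,4,6,7,8,9}; box has {1,7,8} → only 5 remains.
r5c3 = 3: row 5 has {4,9}; col 3 has {1,2,4,5,6,7,8,9}; box has {1,5,9} → only 3 remains.
r7c1 = 1: row 7 has {2,3,4,5,6,7,8,9}; col 1 has {3}; box has {2,3,4,5,7,8} → only 1 remains.
r1c6 = 3: row 1 has {1,2,7}; col 6 has {1,2,4,5,6,7,8,9}; box has {1,5,7,8} → only 3 remains.
r2c1 = 9: row 2 has {1,3,4,5,7,8}; col 1 has {1,3}; box has {1,2,6,7,8} → only 9 remains.
r4c2 = 4: row 4 has {5,6,7,8,9}; col 2 has {1,2,5,7,8}; box has {1,3,5,9} → only 4 remains.
r5c2 = 6: row 5 has {3,4,9}; col 2 has {1,2,4,5,7,8}; box has {1,3,4,5,9} → only 6 remains.
r5c8 = 2: row 5 has {3,4,6,9}; col 8 has {1,4,5,7,9}; box has {5,7,8,9} → only 2 remains.
r5c9 = 1: row 5 has {2,3,4,6,9}; col 9 has {3,7,8,9}; box has {2,5,7,8,9} → only 1 remains.
r9c1 = 6: row 9 has {1,2,3,4,5,7,8}; col 1 has {1,3,9}; box has {1,2,3,4,5,7,8} → only 6 remains.
r9c2 = 9: row 9 has {1,2,3,4,5,6,7,8}; col 2 has {1,2,4,5,6,7,8}; box has {1,2,3,4,5,6,7,8} → only 9 remains.
r1c4 = 4: row 1 has {1,2,3,7}; col 4 has {1,6,7,8,9}; box has {1,3,5,7,8} → only 4 remains.
r3c2 = 3: row 3 has {1,6,7,8,9}; col 2 has {1,2,4,5,6,7,8,9}; box has {1,2,6,7,8,9} → only 3 remains.
r3c4 = 2: row 3 has {1,3,6,7,8,9}; col 4 has {1,4,6,7,8,9}; box has {1,3,4,5,7,8} → only 2 remains.
r3c9 = 5: row 3 has {1,2,3,6,7,8,9}; col 9 has {1,3,7,8,9}; box has {1,3,4,7,9} → only 5 remains.
r4c1 = 2: row 4 has {4,5,6,7,8,9}; col 1 has {1,3,6,9}; box has {1,3,4,5,6,9} → only 2 remains.
r4c5 = 1: row 4 has {2,4,5,6,7,8,9}; col 5 has {3,4,5,7}; box has {4,6,7,9} → only 1 remains.
r4c8 = 3: row 4 has {1,2,4,5,6,7,8,9}; col 8 has {1,2,4,5,7,9}; box has {1,2,5,7,8,9} → only 3 remains.
r5c4 = 5: row 5 has {1,2,3,4,6,9}; col 4 has {1,2,4,6,7,8,9}; box has {1,4,6,7,9} → only 5 remains.
r5c5 = 8: row 5 has {1,2,3,4,5,6,9}; col 5 has {1,3,4,5,7}; box has {1,4,5,6,7,9} → only 8 remains.
r6c1 = 8: row 6 has {1,5,7,9}; col 1 has {1,2,3,6,9}; box has {1,2,3,4,5,6,9} → only 8 remains.
r6c4 = 3: row 6 has {1,5,7,8,9}; col 4 has {1,2,4,5,6,7,8,9}; box has {1,4,5,6,7,8,9} → only 3 remains.
r6c5 = 2: row 6 has {1,3,5,7,8,9}; col 5 has {1,3,4,5,7,8}; box has {1,3,4,5,6,7,8,9} → only 2 remains.
r6c8 = 6: row 6 has {1,2,3,5,7,8,9}; col 8 has {1,2,3,4,5,7,9}; box has {1,2,3,5,7,8,9} → only 6 remains.
r6c9 = 4: row 6 has {1,2,3,5,6,7,8,9}; col 9 has {1,3,5,7,8,9}; box has {1,2,3,5,6,7,8,9} → only 4 remains.

819327564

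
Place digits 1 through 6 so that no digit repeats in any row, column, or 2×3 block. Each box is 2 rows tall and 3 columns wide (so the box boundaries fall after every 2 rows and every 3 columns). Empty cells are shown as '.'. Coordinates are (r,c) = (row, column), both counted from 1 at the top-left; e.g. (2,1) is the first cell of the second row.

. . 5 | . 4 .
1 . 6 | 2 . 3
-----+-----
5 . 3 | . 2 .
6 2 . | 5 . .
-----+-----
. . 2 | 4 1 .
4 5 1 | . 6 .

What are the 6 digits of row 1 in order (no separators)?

(1,2) = 3: row 1 has {4,5}; col 2 has {2,5}; box has {1,5,6} → only 3 remains.
(2,2) = 4 (sole candidate).
(2,5) = 5 (sole candidate).
(3,2) = 1 (sole candidate).
(3,4) = 6 (sole candidate).
(3,6) = 4 (sole candidate).
(4,3) = 4 (sole candidate).
(4,5) = 3 (sole candidate).
(4,6) = 1 (sole candidate).
(5,1) = 3 (sole candidate).
(5,2) = 6 (sole candidate).
(5,6) = 5 (sole candidate).
(6,4) = 3 (sole candidate).
(6,6) = 2 (sole candidate).
(1,1) = 2: row 1 has {3,4,5}; col 1 has {1,3,4,5,6}; box has {1,3,4,5,6} → only 2 remains.
(1,4) = 1: row 1 has {2,3,4,5}; col 4 has {2,3,4,5,6}; box has {2,3,4,5} → only 1 remains.
(1,6) = 6: row 1 has {1,2,3,4,5}; col 6 has {1,2,3,4,5}; box has {1,2,3,4,5} → only 6 remains.

235146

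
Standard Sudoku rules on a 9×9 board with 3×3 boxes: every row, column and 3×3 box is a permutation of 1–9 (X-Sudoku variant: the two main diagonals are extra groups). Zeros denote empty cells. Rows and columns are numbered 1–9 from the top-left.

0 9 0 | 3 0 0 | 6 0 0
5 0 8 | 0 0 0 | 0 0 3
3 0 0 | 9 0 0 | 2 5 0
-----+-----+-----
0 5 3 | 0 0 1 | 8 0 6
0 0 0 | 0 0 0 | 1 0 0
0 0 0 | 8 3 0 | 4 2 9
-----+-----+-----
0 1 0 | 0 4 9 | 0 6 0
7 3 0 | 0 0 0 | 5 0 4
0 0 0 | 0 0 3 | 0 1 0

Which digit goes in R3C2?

6

R1C9 = 7: row 1 has {3,6,9}; col 9 has {3,4,6,9}; box has {2,3,5,6}; anti-diagonal has {1,2,3,8} → only 7 remains.
R2C7 = 9: row 2 has {3,5,8}; col 7 has {1,2,4,5,6,8}; box has {2,3,5,6,7} → only 9 remains.
R2C8 = 4: row 2 has {3,5,8,9}; col 8 has {1,2,5,6}; box has {2,3,5,6,7,9}; anti-diagonal has {1,2,3,7,8} → only 4 remains.
R4C8 = 7: row 4 has {1,3,5,6,8}; col 8 has {1,2,4,5,6}; box has {1,2,4,6,8,9} → only 7 remains.
R5C8 = 3: row 5 has {1}; col 8 has {1,2,4,5,6,7}; box has {1,2,4,6,7,8,9} → only 3 remains.
R5C9 = 5: row 5 has {1,3}; col 9 has {3,4,6,7,9}; box has {1,2,3,4,6,7,8,9} → only 5 remains.
R7C3 = 5: row 7 has {1,4,6,9}; col 3 has {3,8}; box has {1,3,7}; anti-diagonal has {1,2,3,4,7,8} → only 5 remains.
R9C7 = 7: row 9 has {1,3}; col 7 has {1,2,4,5,6,8,9}; box has {1,4,5,6} → only 7 remains.
R1C8 = 8: row 1 has {3,6,7,9}; col 8 has {1,2,3,4,5,6,7}; box has {2,3,4,5,6,7,9} → only 8 remains.
R3C9 = 1: row 3 has {2,3,5,9}; col 9 has {3,4,5,6,7,9}; box has {2,3,4,5,6,7,8,9} → only 1 remains.
R7C7 = 3: row 7 has {1,4,5,6,9}; col 7 has {1,2,4,5,6,7,8,9}; box has {1,4,5,6,7}; main diagonal has {} → only 3 remains.
R8C8 = 9: row 8 has {3,4,5,7}; col 8 has {1,2,3,4,5,6,7,8}; box has {1,3,4,5,6,7}; main diagonal has {3} → only 9 remains.
R5C5 = 6: row 5 has {1,3,5}; col 5 has {3,4}; box has {1,3,8}; main diagonal has {3,9}; anti-diagonal has {1,2,3,4,5,7,8} → only 6 remains.
R9C1 = 9: row 9 has {1,3,7}; col 1 has {3,5,7}; box has {1,3,5,7}; anti-diagonal has {1,2,3,4,5,6,7,8} → only 9 remains.
R4C5 = 9: in row 4, 9 can only go here (every other open cell in that row sees a 9).
R5C3 = 9: in row 5, 9 can only go here (every other open cell in that row sees a 9).
R6C6 = 5: in row 6, 5 can only go here (every other open cell in that row sees a 5).
R1C5 = 5: in row 1, 5 can only go here (every other open cell in that row sees a 5).
R7C4 = 7: in row 7, 7 can only go here (every other open cell in that row sees a 7).
R9C4 = 5: in row 9, 5 can only go here (every other open cell in that row sees a 5).
R6C1 = 6: in column 1, 6 can only go here (every other open cell in that column sees a 6).
R6C2 = 7: row 6 has {2,3,4,5,6,8,9}; col 2 has {1,3,5,9}; box has {3,5,6,9} → only 7 remains.
R6C3 = 1: row 6 has {2,3,4,5,6,7,8,9}; col 3 has {3,5,8,9}; box has {3,5,6,7,9} → only 1 remains.
R2C2 = 2: row 2 has {3,4,5,8,9}; col 2 has {1,3,5,7,9}; box has {3,5,8,9}; main diagonal has {3,5,6,9} → only 2 remains.
R4C4 = 4: row 4 has {1,3,5,6,7,8,9}; col 4 has {3,5,7,8,9}; box has {1,3,5,6,8,9}; main diagonal has {2,3,5,6,9} → only 4 remains.
R5C4 = 2: row 5 has {1,3,5,6,9}; col 4 has {3,4,5,7,8,9}; box has {1,3,4,5,6,8,9} → only 2 remains.
R5C6 = 7: row 5 has {1,2,3,5,6,9}; col 6 has {1,3,5,9}; box has {1,2,3,4,5,6,8,9} → only 7 remains.
R9C9 = 8: row 9 has {1,3,5,7,9}; col 9 has {1,3,4,5,6,7,9}; box has {1,3,4,5,6,7,9}; main diagonal has {2,3,4,5,6,9} → only 8 remains.
R1C1 = 1: row 1 has {3,5,6,7,8,9}; col 1 has {3,5,6,7,9}; box has {2,3,5,8,9}; main diagonal has {2,3,4,5,6,8,9} → only 1 remains.
R1C3 = 4: row 1 has {1,3,5,6,7,8,9}; col 3 has {1,3,5,8,9}; box has {1,2,3,5,8,9} → only 4 remains.
R1C6 = 2: row 1 has {1,3,4,5,6,7,8,9}; col 6 has {1,3,5,7,9}; box has {3,5,9} → only 2 remains.
R2C6 = 6: row 2 has {2,3,4,5,8,9}; col 6 has {1,2,3,5,7,9}; box has {2,3,5,9} → only 6 remains.
R3C2 = 6: row 3 has {1,2,3,5,9}; col 2 has {1,2,3,5,7,9}; box has {1,2,3,4,5,8,9} → only 6 remains.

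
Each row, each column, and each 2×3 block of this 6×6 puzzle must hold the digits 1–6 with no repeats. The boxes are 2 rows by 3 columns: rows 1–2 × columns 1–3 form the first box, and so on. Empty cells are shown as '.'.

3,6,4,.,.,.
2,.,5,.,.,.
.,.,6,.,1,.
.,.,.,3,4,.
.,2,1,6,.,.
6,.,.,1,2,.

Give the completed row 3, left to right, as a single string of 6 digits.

436512

R1C5 = 5: row 1 has {3,4,6}; col 5 has {1,2,4}; box has {} → only 5 remains.
R2C2 = 1: row 2 has {2,5}; col 2 has {2,6}; box has {2,3,4,5,6} → only 1 remains.
R2C4 = 4: row 2 has {1,2,5}; col 4 has {1,3,6}; box has {5} → only 4 remains.
R4C2 = 5: row 4 has {3,4}; col 2 has {1,2,6}; box has {6} → only 5 remains.
R4C3 = 2: row 4 has {3,4,5}; col 3 has {1,4,5,6}; box has {5,6} → only 2 remains.
R4C6 = 6: row 4 has {2,3,4,5}; col 6 has {}; box has {1,3,4} → only 6 remains.
R5C5 = 3: row 5 has {1,2,6}; col 5 has {1,2,4,5}; box has {1,2,6} → only 3 remains.
R6C3 = 3: row 6 has {1,2,6}; col 3 has {1,2,4,5,6}; box has {1,2,6} → only 3 remains.
R1C4 = 2: row 1 has {3,4,5,6}; col 4 has {1,3,4,6}; box has {4,5} → only 2 remains.
R1C6 = 1: row 1 has {2,3,4,5,6}; col 6 has {6}; box has {2,4,5} → only 1 remains.
R2C5 = 6: row 2 has {1,2,4,5}; col 5 has {1,2,3,4,5}; box has {1,2,4,5} → only 6 remains.
R2C6 = 3: row 2 has {1,2,4,5,6}; col 6 has {1,6}; box has {1,2,4,5,6} → only 3 remains.
R3C1 = 4: row 3 has {1,6}; col 1 has {2,3,6}; box has {2,5,6} → only 4 remains.
R3C2 = 3: row 3 has {1,4,6}; col 2 has {1,2,5,6}; box has {2,4,5,6} → only 3 remains.
R3C4 = 5: row 3 has {1,3,4,6}; col 4 has {1,2,3,4,6}; box has {1,3,4,6} → only 5 remains.
R3C6 = 2: row 3 has {1,3,4,5,6}; col 6 has {1,3,6}; box has {1,3,4,5,6} → only 2 remains.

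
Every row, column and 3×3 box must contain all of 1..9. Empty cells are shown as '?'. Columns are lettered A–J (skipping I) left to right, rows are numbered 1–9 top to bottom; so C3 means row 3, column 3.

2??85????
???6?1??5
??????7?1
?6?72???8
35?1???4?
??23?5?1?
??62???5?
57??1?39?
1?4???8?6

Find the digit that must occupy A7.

H4 = 3: row 4 has {2,6,7,8}; col 8 has {1,4,5,9}; box has {1,4,8} → only 3 remains.
C8 = 8: row 8 has {1,3,5,7,9}; col 3 has {2,4,6}; box has {1,4,5,6,7} → only 8 remains.
D8 = 4: row 8 has {1,3,5,7,8,9}; col 4 has {1,2,3,6,7,8}; box has {1,2} → only 4 remains.
F8 = 6: row 8 has {1,3,4,5,7,8,9}; col 6 has {1,5}; box has {1,2,4} → only 6 remains.
J8 = 2: row 8 has {1,3,4,5,6,7,8,9}; col 9 has {1,5,6,8}; box has {3,5,6,8,9} → only 2 remains.
H9 = 7: row 9 has {1,4,6,8}; col 8 has {1,3,4,5,9}; box has {2,3,5,6,8,9} → only 7 remains.
H1 = 6: row 1 has {2,5,8}; col 8 has {1,3,4,5,7,9}; box has {1,5,7} → only 6 remains.
D3 = 9: row 3 has {1,7}; col 4 has {1,2,3,4,6,7,8}; box has {1,5,6,8} → only 9 remains.
A7 = 9: row 7 has {2,5,6}; col 1 has {1,2,3,5}; box has {1,4,5,6,7,8} → only 9 remains.

9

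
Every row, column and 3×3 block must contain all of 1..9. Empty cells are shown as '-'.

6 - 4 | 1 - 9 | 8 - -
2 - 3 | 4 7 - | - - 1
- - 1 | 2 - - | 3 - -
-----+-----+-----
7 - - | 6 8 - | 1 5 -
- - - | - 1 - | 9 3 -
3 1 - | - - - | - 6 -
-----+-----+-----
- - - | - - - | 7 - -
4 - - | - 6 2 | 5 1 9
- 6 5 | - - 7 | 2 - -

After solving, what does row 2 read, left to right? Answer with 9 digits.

R2C7 = 6: row 2 has {1,2,3,4,7}; col 7 has {1,2,3,5,7,8,9}; box has {1,3,8} → only 6 remains.
R2C8 = 9: row 2 has {1,2,3,4,6,7}; col 8 has {1,3,5,6}; box has {1,3,6,8} → only 9 remains.
R3C5 = 5: row 3 has {1,2,3}; col 5 has {1,6,7,8}; box has {1,2,4,7,9} → only 5 remains.
R6C7 = 4: row 6 has {1,3,6}; col 7 has {1,2,3,5,6,7,8,9}; box has {1,3,5,6,9} → only 4 remains.
R1C5 = 3: row 1 has {1,4,6,8,9}; col 5 has {1,5,6,7,8}; box has {1,2,4,5,7,9} → only 3 remains.
R2C6 = 8: row 2 has {1,2,3,4,6,7,9}; col 6 has {2,7,9}; box has {1,2,3,4,5,7,9} → only 8 remains.
R3C6 = 6: row 3 has {1,2,3,5}; col 6 has {2,7,8,9}; box has {1,2,3,4,5,7,8,9} → only 6 remains.
R4C9 = 2: row 4 has {1,5,6,7,8}; col 9 has {1,9}; box has {1,3,4,5,6,9} → only 2 remains.
R6C6 = 5: row 6 has {1,3,4,6}; col 6 has {2,6,7,8,9}; box has {1,6,8} → only 5 remains.
R2C2 = 5: row 2 has {1,2,3,4,6,7,8,9}; col 2 has {1,6}; box has {1,2,3,4,6} → only 5 remains.

253478691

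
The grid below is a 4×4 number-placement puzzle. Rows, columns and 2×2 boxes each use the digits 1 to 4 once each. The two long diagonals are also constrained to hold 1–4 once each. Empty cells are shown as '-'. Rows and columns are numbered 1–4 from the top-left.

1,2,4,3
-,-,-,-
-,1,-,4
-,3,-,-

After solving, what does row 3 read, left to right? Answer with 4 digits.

2134

r2c2 = 4: row 2 has {}; col 2 has {1,2,3}; box has {1,2}; main diagonal has {1} → only 4 remains.
r2c3 = 2: row 2 has {4}; col 3 has {4}; box has {3,4}; anti-diagonal has {1,3} → only 2 remains.
r2c4 = 1: row 2 has {2,4}; col 4 has {3,4}; box has {2,3,4} → only 1 remains.
r3c1 = 2: row 3 has {1,4}; col 1 has {1}; box has {1,3} → only 2 remains.
r3c3 = 3: row 3 has {1,2,4}; col 3 has {2,4}; box has {4}; main diagonal has {1,4} → only 3 remains.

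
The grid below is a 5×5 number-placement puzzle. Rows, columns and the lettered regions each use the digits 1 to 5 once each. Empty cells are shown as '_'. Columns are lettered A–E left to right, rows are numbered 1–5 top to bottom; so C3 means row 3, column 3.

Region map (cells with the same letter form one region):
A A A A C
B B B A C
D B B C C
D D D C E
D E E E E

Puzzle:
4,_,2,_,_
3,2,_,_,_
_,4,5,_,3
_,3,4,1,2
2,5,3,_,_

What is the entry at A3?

B1 = 1 (sole candidate).
E1 = 5 (sole candidate).
C2 = 1 (sole candidate).
D2 = 5 (sole candidate).
E2 = 4 (sole candidate).
A3 = 1: row 3 has {3,4,5}; col 1 has {2,3,4}; region has {2,3,4} → only 1 remains.

1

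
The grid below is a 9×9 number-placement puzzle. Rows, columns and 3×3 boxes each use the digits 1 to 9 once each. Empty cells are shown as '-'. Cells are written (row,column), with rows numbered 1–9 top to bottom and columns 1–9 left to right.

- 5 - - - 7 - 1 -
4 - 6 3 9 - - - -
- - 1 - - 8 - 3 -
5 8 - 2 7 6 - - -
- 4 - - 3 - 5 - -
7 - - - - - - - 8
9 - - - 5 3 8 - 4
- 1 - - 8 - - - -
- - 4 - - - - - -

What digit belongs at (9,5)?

6

(3,1) = 2: row 3 has {1,3,8}; col 1 has {4,5,7,9}; box has {1,4,5,6} → only 2 remains.
(2,2) = 7: row 2 has {3,4,6,9}; col 2 has {1,4,5,8}; box has {1,2,4,5,6} → only 7 remains.
(2,7) = 2: row 2 has {3,4,6,7,9}; col 7 has {5,8}; box has {1,3} → only 2 remains.
(2,9) = 5: row 2 has {2,3,4,6,7,9}; col 9 has {4,8}; box has {1,2,3} → only 5 remains.
(3,2) = 9: row 3 has {1,2,3,8}; col 2 has {1,4,5,7,8}; box has {1,2,4,5,6,7} → only 9 remains.
(2,6) = 1: row 2 has {2,3,4,5,6,7,9}; col 6 has {3,6,7,8}; box has {3,7,8,9} → only 1 remains.
(2,8) = 8: row 2 has {1,2,3,4,5,6,7,9}; col 8 has {1,3}; box has {1,2,3,5} → only 8 remains.
(5,6) = 9: row 5 has {3,4,5}; col 6 has {1,3,6,7,8}; box has {2,3,6,7} → only 9 remains.
(9,6) = 2: row 9 has {4}; col 6 has {1,3,6,7,8,9}; box has {3,5,8} → only 2 remains.
(5,3) = 2: row 5 has {3,4,5,9}; col 3 has {1,4,6}; box has {4,5,7,8} → only 2 remains.
(7,3) = 7: row 7 has {3,4,5,8,9}; col 3 has {1,2,4,6}; box has {1,4,9} → only 7 remains.
(8,6) = 4: row 8 has {1,8}; col 6 has {1,2,3,6,7,8,9}; box has {2,3,5,8} → only 4 remains.
(6,6) = 5: row 6 has {7,8}; col 6 has {1,2,3,4,6,7,8,9}; box has {2,3,6,7,9} → only 5 remains.
(1,5) = 2: in row 1, 2 can only go here (every other open cell in that row sees a 2).
(3,4) = 5: in row 3, 5 can only go here (every other open cell in that row sees a 5).
(5,4) = 8: in row 5, 8 can only go here (every other open cell in that row sees an 8).
(6,8) = 2: in row 6, 2 can only go here (every other open cell in that row sees a 2).
(7,8) = 6: row 7 has {3,4,5,7,8,9}; col 8 has {1,2,3,8}; box has {4,8} → only 6 remains.
(5,8) = 7: row 5 has {2,3,4,5,8,9}; col 8 has {1,2,3,6,8}; box has {2,5,8} → only 7 remains.
(7,2) = 2: row 7 has {3,4,5,6,7,8,9}; col 2 has {1,4,5,7,8,9}; box has {1,4,7,9} → only 2 remains.
(7,4) = 1: row 7 has {2,3,4,5,6,7,8,9}; col 4 has {2,3,5,8}; box has {2,3,4,5,8} → only 1 remains.
(9,5) = 6: row 9 has {2,4}; col 5 has {2,3,5,7,8,9}; box has {1,2,3,4,5,8} → only 6 remains.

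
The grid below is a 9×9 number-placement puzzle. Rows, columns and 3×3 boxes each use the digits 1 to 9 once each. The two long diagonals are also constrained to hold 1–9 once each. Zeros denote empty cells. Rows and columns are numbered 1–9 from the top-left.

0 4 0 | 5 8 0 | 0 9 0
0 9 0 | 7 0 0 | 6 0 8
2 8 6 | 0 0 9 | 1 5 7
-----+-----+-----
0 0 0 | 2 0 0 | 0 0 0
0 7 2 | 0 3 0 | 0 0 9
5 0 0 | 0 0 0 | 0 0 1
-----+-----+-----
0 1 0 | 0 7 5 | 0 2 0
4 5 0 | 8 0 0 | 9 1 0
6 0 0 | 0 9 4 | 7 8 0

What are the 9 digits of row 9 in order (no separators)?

r1c1 = 7: row 1 has {4,5,8,9}; col 1 has {2,4,5,6}; box has {2,4,6,8,9}; main diagonal has {1,2,3,6,9} → only 7 remains.
r1c9 = 2: row 1 has {4,5,7,8,9}; col 9 has {1,7,8,9}; box has {1,5,6,7,8,9}; anti-diagonal has {1,3,5,6} → only 2 remains.
r2c8 = 4: row 2 has {6,7,8,9}; col 8 has {1,2,5,8,9}; box has {1,2,5,6,7,8,9}; anti-diagonal has {1,2,3,5,6} → only 4 remains.
r3c5 = 4: row 3 has {1,2,5,6,7,8,9}; col 5 has {3,7,8,9}; box has {5,7,8,9} → only 4 remains.
r5c8 = 6: row 5 has {2,3,7,9}; col 8 has {1,2,4,5,8,9}; box has {1,9} → only 6 remains.
r6c4 = 9: row 6 has {1,5}; col 4 has {2,5,7,8}; box has {2,3}; anti-diagonal has {1,2,3,4,5,6} → only 9 remains.
r6c5 = 6: row 6 has {1,5,9}; col 5 has {3,4,7,8,9}; box has {2,3,9} → only 6 remains.
r6c6 = 8: row 6 has {1,5,6,9}; col 6 has {4,5,9}; box has {2,3,6,9}; main diagonal has {1,2,3,6,7,9} → only 8 remains.
r7c3 = 8: row 7 has {1,2,5,7}; col 3 has {2,6}; box has {1,4,5,6}; anti-diagonal has {1,2,3,4,5,6,9} → only 8 remains.
r7c7 = 4: row 7 has {1,2,5,7,8}; col 7 has {1,6,7,9}; box has {1,2,7,8,9}; main diagonal has {1,2,3,6,7,8,9} → only 4 remains.
r8c5 = 2: row 8 has {1,4,5,8,9}; col 5 has {3,4,6,7,8,9}; box has {4,5,7,8,9} → only 2 remains.
r9c3 = 3: row 9 has {4,6,7,8,9}; col 3 has {2,6,8}; box has {1,4,5,6,8} → only 3 remains.
r9c4 = 1: row 9 has {3,4,6,7,8,9}; col 4 has {2,5,7,8,9}; box has {2,4,5,7,8,9} → only 1 remains.
r9c9 = 5: row 9 has {1,3,4,6,7,8,9}; col 9 has {1,2,7,8,9}; box has {1,2,4,7,8,9}; main diagonal has {1,2,3,4,6,7,8,9} → only 5 remains.
r1c3 = 1: row 1 has {2,4,5,7,8,9}; col 3 has {2,3,6,8}; box has {2,4,6,7,8,9} → only 1 remains.
r1c7 = 3: row 1 has {1,2,4,5,7,8,9}; col 7 has {1,4,6,7,9}; box has {1,2,4,5,6,7,8,9} → only 3 remains.
r2c1 = 3: row 2 has {4,6,7,8,9}; col 1 has {2,4,5,6,7}; box has {1,2,4,6,7,8,9} → only 3 remains.
r2c3 = 5: row 2 has {3,4,6,7,8,9}; col 3 has {1,2,3,6,8}; box has {1,2,3,4,6,7,8,9} → only 5 remains.
r2c5 = 1: row 2 has {3,4,5,6,7,8,9}; col 5 has {2,3,4,6,7,8,9}; box has {4,5,7,8,9} → only 1 remains.
r2c6 = 2: row 2 has {1,3,4,5,6,7,8,9}; col 6 has {4,5,8,9}; box has {1,4,5,7,8,9} → only 2 remains.
r3c4 = 3: row 3 has {1,2,4,5,6,7,8,9}; col 4 has {1,2,5,7,8,9}; box has {1,2,4,5,7,8,9} → only 3 remains.
r4c5 = 5: row 4 has {2}; col 5 has {1,2,3,4,6,7,8,9}; box has {2,3,6,8,9} → only 5 remains.
r4c6 = 7: row 4 has {2,5}; col 6 has {2,4,5,8,9}; box has {2,3,5,6,8,9}; anti-diagonal has {1,2,3,4,5,6,8,9} → only 7 remains.
r4c7 = 8: row 4 has {2,5,7}; col 7 has {1,3,4,6,7,9}; box has {1,6,9} → only 8 remains.
r4c8 = 3: row 4 has {2,5,7,8}; col 8 has {1,2,4,5,6,8,9}; box has {1,6,8,9} → only 3 remains.
r4c9 = 4: row 4 has {2,3,5,7,8}; col 9 has {1,2,5,7,8,9}; box has {1,3,6,8,9} → only 4 remains.
r5c4 = 4: row 5 has {2,3,6,7,9}; col 4 has {1,2,3,5,7,8,9}; box has {2,3,5,6,7,8,9} → only 4 remains.
r5c6 = 1: row 5 has {2,3,4,6,7,9}; col 6 has {2,4,5,7,8,9}; box has {2,3,4,5,6,7,8,9} → only 1 remains.
r5c7 = 5: row 5 has {1,2,3,4,6,7,9}; col 7 has {1,3,4,6,7,8,9}; box has {1,3,4,6,8,9} → only 5 remains.
r6c2 = 3: row 6 has {1,5,6,8,9}; col 2 has {1,4,5,7,8,9}; box has {2,5,7} → only 3 remains.
r6c3 = 4: row 6 has {1,3,5,6,8,9}; col 3 has {1,2,3,5,6,8}; box has {2,3,5,7} → only 4 remains.
r6c7 = 2: row 6 has {1,3,4,5,6,8,9}; col 7 has {1,3,4,5,6,7,8,9}; box has {1,3,4,5,6,8,9} → only 2 remains.
r6c8 = 7: row 6 has {1,2,3,4,5,6,8,9}; col 8 has {1,2,3,4,5,6,8,9}; box has {1,2,3,4,5,6,8,9} → only 7 remains.
r7c1 = 9: row 7 has {1,2,4,5,7,8}; col 1 has {2,3,4,5,6,7}; box has {1,3,4,5,6,8} → only 9 remains.
r7c4 = 6: row 7 has {1,2,4,5,7,8,9}; col 4 has {1,2,3,4,5,7,8,9}; box has {1,2,4,5,7,8,9} → only 6 remains.
r7c9 = 3: row 7 has {1,2,4,5,6,7,8,9}; col 9 has {1,2,4,5,7,8,9}; box has {1,2,4,5,7,8,9} → only 3 remains.
r8c3 = 7: row 8 has {1,2,4,5,8,9}; col 3 has {1,2,3,4,5,6,8}; box has {1,3,4,5,6,8,9} → only 7 remains.
r8c6 = 3: row 8 has {1,2,4,5,7,8,9}; col 6 has {1,2,4,5,7,8,9}; box has {1,2,4,5,6,7,8,9} → only 3 remains.
r8c9 = 6: row 8 has {1,2,3,4,5,7,8,9}; col 9 has {1,2,3,4,5,7,8,9}; box has {1,2,3,4,5,7,8,9} → only 6 remains.
r9c2 = 2: row 9 has {1,3,4,5,6,7,8,9}; col 2 has {1,3,4,5,7,8,9}; box has {1,3,4,5,6,7,8,9} → only 2 remains.

623194785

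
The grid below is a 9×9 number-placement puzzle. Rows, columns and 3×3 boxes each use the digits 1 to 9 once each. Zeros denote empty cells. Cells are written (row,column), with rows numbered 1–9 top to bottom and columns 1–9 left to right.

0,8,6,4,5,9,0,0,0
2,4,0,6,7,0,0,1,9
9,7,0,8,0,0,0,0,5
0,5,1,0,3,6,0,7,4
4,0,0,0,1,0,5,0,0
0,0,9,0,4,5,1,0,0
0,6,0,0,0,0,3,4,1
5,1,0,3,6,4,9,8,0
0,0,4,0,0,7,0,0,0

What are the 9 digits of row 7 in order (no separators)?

768592341

(2,6) = 3: row 2 has {1,2,4,6,7,9}; col 6 has {4,5,6,7,9}; box has {4,5,6,7,8,9} → only 3 remains.
(2,7) = 8: row 2 has {1,2,3,4,6,7,9}; col 7 has {1,3,5,9}; box has {1,5,9} → only 8 remains.
(3,3) = 3: row 3 has {5,7,8,9}; col 3 has {1,4,6,9}; box has {2,4,6,7,8,9} → only 3 remains.
(3,5) = 2: row 3 has {3,5,7,8,9}; col 5 has {1,3,4,5,6,7}; box has {3,4,5,6,7,8,9} → only 2 remains.
(3,6) = 1: row 3 has {2,3,5,7,8,9}; col 6 has {3,4,5,6,7,9}; box has {2,3,4,5,6,7,8,9} → only 1 remains.
(3,8) = 6: row 3 has {1,2,3,5,7,8,9}; col 8 has {1,4,7,8}; box has {1,5,8,9} → only 6 remains.
(4,1) = 8: row 4 has {1,3,4,5,6,7}; col 1 has {2,4,5,9}; box has {1,4,5,9} → only 8 remains.
(4,7) = 2: row 4 has {1,3,4,5,6,7,8}; col 7 has {1,3,5,8,9}; box has {1,4,5,7} → only 2 remains.
(6,8) = 3: row 6 has {1,4,5,9}; col 8 has {1,4,6,7,8}; box has {1,2,4,5,7} → only 3 remains.
(7,1) = 7: row 7 has {1,3,4,6}; col 1 has {2,4,5,8,9}; box has {1,4,5,6} → only 7 remains.
(8,3) = 2: row 8 has {1,3,4,5,6,8,9}; col 3 has {1,3,4,6,9}; box has {1,4,5,6,7} → only 2 remains.
(8,9) = 7: row 8 has {1,2,3,4,5,6,8,9}; col 9 has {1,4,5,9}; box has {1,3,4,8,9} → only 7 remains.
(9,1) = 3: row 9 has {4,7}; col 1 has {2,4,5,7,8,9}; box has {1,2,4,5,6,7} → only 3 remains.
(9,2) = 9: row 9 has {3,4,7}; col 2 has {1,4,5,6,7,8}; box has {1,2,3,4,5,6,7} → only 9 remains.
(9,5) = 8: row 9 has {3,4,7,9}; col 5 has {1,2,3,4,5,6,7}; box has {3,4,6,7} → only 8 remains.
(9,7) = 6: row 9 has {3,4,7,8,9}; col 7 has {1,2,3,5,8,9}; box has {1,3,4,7,8,9} → only 6 remains.
(9,9) = 2: row 9 has {3,4,6,7,8,9}; col 9 has {1,4,5,7,9}; box has {1,3,4,6,7,8,9} → only 2 remains.
(1,1) = 1: row 1 has {4,5,6,8,9}; col 1 has {2,3,4,5,7,8,9}; box has {2,3,4,6,7,8,9} → only 1 remains.
(1,7) = 7: row 1 has {1,4,5,6,8,9}; col 7 has {1,2,3,5,6,8,9}; box has {1,5,6,8,9} → only 7 remains.
(1,8) = 2: row 1 has {1,4,5,6,7,8,9}; col 8 has {1,3,4,6,7,8}; box has {1,5,6,7,8,9} → only 2 remains.
(1,9) = 3: row 1 has {1,2,4,5,6,7,8,9}; col 9 has {1,2,4,5,7,9}; box has {1,2,5,6,7,8,9} → only 3 remains.
(2,3) = 5: row 2 has {1,2,3,4,6,7,8,9}; col 3 has {1,2,3,4,6,9}; box has {1,2,3,4,6,7,8,9} → only 5 remains.
(3,7) = 4: row 3 has {1,2,3,5,6,7,8,9}; col 7 has {1,2,3,5,6,7,8,9}; box has {1,2,3,5,6,7,8,9} → only 4 remains.
(4,4) = 9: row 4 has {1,2,3,4,5,6,7,8}; col 4 has {3,4,6,8}; box has {1,3,4,5,6} → only 9 remains.
(5,3) = 7: row 5 has {1,4,5}; col 3 has {1,2,3,4,5,6,9}; box has {1,4,5,8,9} → only 7 remains.
(5,4) = 2: row 5 has {1,4,5,7}; col 4 has {3,4,6,8,9}; box has {1,3,4,5,6,9} → only 2 remains.
(5,6) = 8: row 5 has {1,2,4,5,7}; col 6 has {1,3,4,5,6,7,9}; box has {1,2,3,4,5,6,9} → only 8 remains.
(5,8) = 9: row 5 has {1,2,4,5,7,8}; col 8 has {1,2,3,4,6,7,8}; box has {1,2,3,4,5,7} → only 9 remains.
(5,9) = 6: row 5 has {1,2,4,5,7,8,9}; col 9 has {1,2,3,4,5,7,9}; box has {1,2,3,4,5,7,9} → only 6 remains.
(6,1) = 6: row 6 has {1,3,4,5,9}; col 1 has {1,2,3,4,5,7,8,9}; box has {1,4,5,7,8,9} → only 6 remains.
(6,2) = 2: row 6 has {1,3,4,5,6,9}; col 2 has {1,4,5,6,7,8,9}; box has {1,4,5,6,7,8,9} → only 2 remains.
(6,4) = 7: row 6 has {1,2,3,4,5,6,9}; col 4 has {2,3,4,6,8,9}; box has {1,2,3,4,5,6,8,9} → only 7 remains.
(6,9) = 8: row 6 has {1,2,3,4,5,6,7,9}; col 9 has {1,2,3,4,5,6,7,9}; box has {1,2,3,4,5,6,7,9} → only 8 remains.
(7,3) = 8: row 7 has {1,3,4,6,7}; col 3 has {1,2,3,4,5,6,7,9}; box has {1,2,3,4,5,6,7,9} → only 8 remains.
(7,4) = 5: row 7 has {1,3,4,6,7,8}; col 4 has {2,3,4,6,7,8,9}; box has {3,4,6,7,8} → only 5 remains.
(7,5) = 9: row 7 has {1,3,4,5,6,7,8}; col 5 has {1,2,3,4,5,6,7,8}; box has {3,4,5,6,7,8} → only 9 remains.
(7,6) = 2: row 7 has {1,3,4,5,6,7,8,9}; col 6 has {1,3,4,5,6,7,8,9}; box has {3,4,5,6,7,8,9} → only 2 remains.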